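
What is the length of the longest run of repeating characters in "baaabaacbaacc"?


Input: "baaabaacbaacc"
Scanning for longest run:
  Position 1 ('a'): new char, reset run to 1
  Position 2 ('a'): continues run of 'a', length=2
  Position 3 ('a'): continues run of 'a', length=3
  Position 4 ('b'): new char, reset run to 1
  Position 5 ('a'): new char, reset run to 1
  Position 6 ('a'): continues run of 'a', length=2
  Position 7 ('c'): new char, reset run to 1
  Position 8 ('b'): new char, reset run to 1
  Position 9 ('a'): new char, reset run to 1
  Position 10 ('a'): continues run of 'a', length=2
  Position 11 ('c'): new char, reset run to 1
  Position 12 ('c'): continues run of 'c', length=2
Longest run: 'a' with length 3

3


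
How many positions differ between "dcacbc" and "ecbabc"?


Comparing "dcacbc" and "ecbabc" position by position:
  Position 0: 'd' vs 'e' => DIFFER
  Position 1: 'c' vs 'c' => same
  Position 2: 'a' vs 'b' => DIFFER
  Position 3: 'c' vs 'a' => DIFFER
  Position 4: 'b' vs 'b' => same
  Position 5: 'c' vs 'c' => same
Positions that differ: 3

3


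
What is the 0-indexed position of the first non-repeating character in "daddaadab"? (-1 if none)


Input: daddaadab
Character frequencies:
  'a': 4
  'b': 1
  'd': 4
Scanning left to right for freq == 1:
  Position 0 ('d'): freq=4, skip
  Position 1 ('a'): freq=4, skip
  Position 2 ('d'): freq=4, skip
  Position 3 ('d'): freq=4, skip
  Position 4 ('a'): freq=4, skip
  Position 5 ('a'): freq=4, skip
  Position 6 ('d'): freq=4, skip
  Position 7 ('a'): freq=4, skip
  Position 8 ('b'): unique! => answer = 8

8


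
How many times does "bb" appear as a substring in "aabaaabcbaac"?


Searching for "bb" in "aabaaabcbaac"
Scanning each position:
  Position 0: "aa" => no
  Position 1: "ab" => no
  Position 2: "ba" => no
  Position 3: "aa" => no
  Position 4: "aa" => no
  Position 5: "ab" => no
  Position 6: "bc" => no
  Position 7: "cb" => no
  Position 8: "ba" => no
  Position 9: "aa" => no
  Position 10: "ac" => no
Total occurrences: 0

0


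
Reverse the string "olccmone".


Input: olccmone
Reading characters right to left:
  Position 7: 'e'
  Position 6: 'n'
  Position 5: 'o'
  Position 4: 'm'
  Position 3: 'c'
  Position 2: 'c'
  Position 1: 'l'
  Position 0: 'o'
Reversed: enomcclo

enomcclo


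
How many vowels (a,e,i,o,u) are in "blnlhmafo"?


Input: blnlhmafo
Checking each character:
  'b' at position 0: consonant
  'l' at position 1: consonant
  'n' at position 2: consonant
  'l' at position 3: consonant
  'h' at position 4: consonant
  'm' at position 5: consonant
  'a' at position 6: vowel (running total: 1)
  'f' at position 7: consonant
  'o' at position 8: vowel (running total: 2)
Total vowels: 2

2


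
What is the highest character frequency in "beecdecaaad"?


Input: beecdecaaad
Character counts:
  'a': 3
  'b': 1
  'c': 2
  'd': 2
  'e': 3
Maximum frequency: 3

3


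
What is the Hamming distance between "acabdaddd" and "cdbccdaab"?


Comparing "acabdaddd" and "cdbccdaab" position by position:
  Position 0: 'a' vs 'c' => differ
  Position 1: 'c' vs 'd' => differ
  Position 2: 'a' vs 'b' => differ
  Position 3: 'b' vs 'c' => differ
  Position 4: 'd' vs 'c' => differ
  Position 5: 'a' vs 'd' => differ
  Position 6: 'd' vs 'a' => differ
  Position 7: 'd' vs 'a' => differ
  Position 8: 'd' vs 'b' => differ
Total differences (Hamming distance): 9

9


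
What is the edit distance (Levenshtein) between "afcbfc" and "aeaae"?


Computing edit distance: "afcbfc" -> "aeaae"
DP table:
           a    e    a    a    e
      0    1    2    3    4    5
  a   1    0    1    2    3    4
  f   2    1    1    2    3    4
  c   3    2    2    2    3    4
  b   4    3    3    3    3    4
  f   5    4    4    4    4    4
  c   6    5    5    5    5    5
Edit distance = dp[6][5] = 5

5


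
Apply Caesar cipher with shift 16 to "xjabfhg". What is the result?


Caesar cipher: shift "xjabfhg" by 16
  'x' (pos 23) + 16 = pos 13 = 'n'
  'j' (pos 9) + 16 = pos 25 = 'z'
  'a' (pos 0) + 16 = pos 16 = 'q'
  'b' (pos 1) + 16 = pos 17 = 'r'
  'f' (pos 5) + 16 = pos 21 = 'v'
  'h' (pos 7) + 16 = pos 23 = 'x'
  'g' (pos 6) + 16 = pos 22 = 'w'
Result: nzqrvxw

nzqrvxw


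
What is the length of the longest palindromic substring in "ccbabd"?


Input: "ccbabd"
Checking substrings for palindromes:
  [2:5] "bab" (len 3) => palindrome
  [0:2] "cc" (len 2) => palindrome
Longest palindromic substring: "bab" with length 3

3


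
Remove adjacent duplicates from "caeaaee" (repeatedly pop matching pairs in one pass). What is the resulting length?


Input: caeaaee
Stack-based adjacent duplicate removal:
  Read 'c': push. Stack: c
  Read 'a': push. Stack: ca
  Read 'e': push. Stack: cae
  Read 'a': push. Stack: caea
  Read 'a': matches stack top 'a' => pop. Stack: cae
  Read 'e': matches stack top 'e' => pop. Stack: ca
  Read 'e': push. Stack: cae
Final stack: "cae" (length 3)

3


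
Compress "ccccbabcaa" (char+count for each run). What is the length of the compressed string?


Input: ccccbabcaa
Runs:
  'c' x 4 => "c4"
  'b' x 1 => "b1"
  'a' x 1 => "a1"
  'b' x 1 => "b1"
  'c' x 1 => "c1"
  'a' x 2 => "a2"
Compressed: "c4b1a1b1c1a2"
Compressed length: 12

12


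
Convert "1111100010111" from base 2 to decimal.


Input: "1111100010111" in base 2
Positional expansion:
  Digit '1' (value 1) x 2^12 = 4096
  Digit '1' (value 1) x 2^11 = 2048
  Digit '1' (value 1) x 2^10 = 1024
  Digit '1' (value 1) x 2^9 = 512
  Digit '1' (value 1) x 2^8 = 256
  Digit '0' (value 0) x 2^7 = 0
  Digit '0' (value 0) x 2^6 = 0
  Digit '0' (value 0) x 2^5 = 0
  Digit '1' (value 1) x 2^4 = 16
  Digit '0' (value 0) x 2^3 = 0
  Digit '1' (value 1) x 2^2 = 4
  Digit '1' (value 1) x 2^1 = 2
  Digit '1' (value 1) x 2^0 = 1
Sum = 7959

7959


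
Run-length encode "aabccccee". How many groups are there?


Input: aabccccee
Scanning for consecutive runs:
  Group 1: 'a' x 2 (positions 0-1)
  Group 2: 'b' x 1 (positions 2-2)
  Group 3: 'c' x 4 (positions 3-6)
  Group 4: 'e' x 2 (positions 7-8)
Total groups: 4

4


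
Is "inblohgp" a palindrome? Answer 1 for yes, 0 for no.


Input: inblohgp
Reversed: pgholbni
  Compare pos 0 ('i') with pos 7 ('p'): MISMATCH
  Compare pos 1 ('n') with pos 6 ('g'): MISMATCH
  Compare pos 2 ('b') with pos 5 ('h'): MISMATCH
  Compare pos 3 ('l') with pos 4 ('o'): MISMATCH
Result: not a palindrome

0


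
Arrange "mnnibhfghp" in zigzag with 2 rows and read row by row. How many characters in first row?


Zigzag "mnnibhfghp" into 2 rows:
Placing characters:
  'm' => row 0
  'n' => row 1
  'n' => row 0
  'i' => row 1
  'b' => row 0
  'h' => row 1
  'f' => row 0
  'g' => row 1
  'h' => row 0
  'p' => row 1
Rows:
  Row 0: "mnbfh"
  Row 1: "nihgp"
First row length: 5

5


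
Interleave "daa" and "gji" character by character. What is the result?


Interleaving "daa" and "gji":
  Position 0: 'd' from first, 'g' from second => "dg"
  Position 1: 'a' from first, 'j' from second => "aj"
  Position 2: 'a' from first, 'i' from second => "ai"
Result: dgajai

dgajai


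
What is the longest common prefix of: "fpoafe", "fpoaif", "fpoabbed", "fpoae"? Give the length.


Words: fpoafe, fpoaif, fpoabbed, fpoae
  Position 0: all 'f' => match
  Position 1: all 'p' => match
  Position 2: all 'o' => match
  Position 3: all 'a' => match
  Position 4: ('f', 'i', 'b', 'e') => mismatch, stop
LCP = "fpoa" (length 4)

4


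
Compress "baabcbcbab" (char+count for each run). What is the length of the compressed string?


Input: baabcbcbab
Runs:
  'b' x 1 => "b1"
  'a' x 2 => "a2"
  'b' x 1 => "b1"
  'c' x 1 => "c1"
  'b' x 1 => "b1"
  'c' x 1 => "c1"
  'b' x 1 => "b1"
  'a' x 1 => "a1"
  'b' x 1 => "b1"
Compressed: "b1a2b1c1b1c1b1a1b1"
Compressed length: 18

18


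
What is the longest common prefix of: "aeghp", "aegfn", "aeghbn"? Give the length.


Words: aeghp, aegfn, aeghbn
  Position 0: all 'a' => match
  Position 1: all 'e' => match
  Position 2: all 'g' => match
  Position 3: ('h', 'f', 'h') => mismatch, stop
LCP = "aeg" (length 3)

3


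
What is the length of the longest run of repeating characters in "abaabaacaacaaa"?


Input: "abaabaacaacaaa"
Scanning for longest run:
  Position 1 ('b'): new char, reset run to 1
  Position 2 ('a'): new char, reset run to 1
  Position 3 ('a'): continues run of 'a', length=2
  Position 4 ('b'): new char, reset run to 1
  Position 5 ('a'): new char, reset run to 1
  Position 6 ('a'): continues run of 'a', length=2
  Position 7 ('c'): new char, reset run to 1
  Position 8 ('a'): new char, reset run to 1
  Position 9 ('a'): continues run of 'a', length=2
  Position 10 ('c'): new char, reset run to 1
  Position 11 ('a'): new char, reset run to 1
  Position 12 ('a'): continues run of 'a', length=2
  Position 13 ('a'): continues run of 'a', length=3
Longest run: 'a' with length 3

3


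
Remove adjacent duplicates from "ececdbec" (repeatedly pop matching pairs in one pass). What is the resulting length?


Input: ececdbec
Stack-based adjacent duplicate removal:
  Read 'e': push. Stack: e
  Read 'c': push. Stack: ec
  Read 'e': push. Stack: ece
  Read 'c': push. Stack: ecec
  Read 'd': push. Stack: ececd
  Read 'b': push. Stack: ececdb
  Read 'e': push. Stack: ececdbe
  Read 'c': push. Stack: ececdbec
Final stack: "ececdbec" (length 8)

8


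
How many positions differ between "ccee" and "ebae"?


Comparing "ccee" and "ebae" position by position:
  Position 0: 'c' vs 'e' => DIFFER
  Position 1: 'c' vs 'b' => DIFFER
  Position 2: 'e' vs 'a' => DIFFER
  Position 3: 'e' vs 'e' => same
Positions that differ: 3

3


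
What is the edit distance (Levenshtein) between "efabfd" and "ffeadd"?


Computing edit distance: "efabfd" -> "ffeadd"
DP table:
           f    f    e    a    d    d
      0    1    2    3    4    5    6
  e   1    1    2    2    3    4    5
  f   2    1    1    2    3    4    5
  a   3    2    2    2    2    3    4
  b   4    3    3    3    3    3    4
  f   5    4    3    4    4    4    4
  d   6    5    4    4    5    4    4
Edit distance = dp[6][6] = 4

4


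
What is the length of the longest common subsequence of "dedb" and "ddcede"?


LCS of "dedb" and "ddcede"
DP table:
           d    d    c    e    d    e
      0    0    0    0    0    0    0
  d   0    1    1    1    1    1    1
  e   0    1    1    1    2    2    2
  d   0    1    2    2    2    3    3
  b   0    1    2    2    2    3    3
LCS length = dp[4][6] = 3

3


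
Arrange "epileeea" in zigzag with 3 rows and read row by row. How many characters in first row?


Zigzag "epileeea" into 3 rows:
Placing characters:
  'e' => row 0
  'p' => row 1
  'i' => row 2
  'l' => row 1
  'e' => row 0
  'e' => row 1
  'e' => row 2
  'a' => row 1
Rows:
  Row 0: "ee"
  Row 1: "plea"
  Row 2: "ie"
First row length: 2

2


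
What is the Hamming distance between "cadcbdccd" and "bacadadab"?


Comparing "cadcbdccd" and "bacadadab" position by position:
  Position 0: 'c' vs 'b' => differ
  Position 1: 'a' vs 'a' => same
  Position 2: 'd' vs 'c' => differ
  Position 3: 'c' vs 'a' => differ
  Position 4: 'b' vs 'd' => differ
  Position 5: 'd' vs 'a' => differ
  Position 6: 'c' vs 'd' => differ
  Position 7: 'c' vs 'a' => differ
  Position 8: 'd' vs 'b' => differ
Total differences (Hamming distance): 8

8


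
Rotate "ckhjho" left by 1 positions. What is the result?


Input: "ckhjho", rotate left by 1
First 1 characters: "c"
Remaining characters: "khjho"
Concatenate remaining + first: "khjho" + "c" = "khjhoc"

khjhoc


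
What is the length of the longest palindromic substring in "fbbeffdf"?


Input: "fbbeffdf"
Checking substrings for palindromes:
  [5:8] "fdf" (len 3) => palindrome
  [1:3] "bb" (len 2) => palindrome
  [4:6] "ff" (len 2) => palindrome
Longest palindromic substring: "fdf" with length 3

3


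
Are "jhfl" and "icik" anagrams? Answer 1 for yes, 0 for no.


Strings: "jhfl", "icik"
Sorted first:  fhjl
Sorted second: ciik
Differ at position 0: 'f' vs 'c' => not anagrams

0


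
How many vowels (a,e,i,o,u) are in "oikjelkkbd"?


Input: oikjelkkbd
Checking each character:
  'o' at position 0: vowel (running total: 1)
  'i' at position 1: vowel (running total: 2)
  'k' at position 2: consonant
  'j' at position 3: consonant
  'e' at position 4: vowel (running total: 3)
  'l' at position 5: consonant
  'k' at position 6: consonant
  'k' at position 7: consonant
  'b' at position 8: consonant
  'd' at position 9: consonant
Total vowels: 3

3


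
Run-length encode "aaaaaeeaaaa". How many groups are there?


Input: aaaaaeeaaaa
Scanning for consecutive runs:
  Group 1: 'a' x 5 (positions 0-4)
  Group 2: 'e' x 2 (positions 5-6)
  Group 3: 'a' x 4 (positions 7-10)
Total groups: 3

3


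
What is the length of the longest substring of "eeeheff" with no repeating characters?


Input: "eeeheff"
Sliding window (track last position of each char):
  Position 0 ('e'): window [0,0] length 1 -- new best
  Position 1 ('e'): repeat (last at 0), move window start to 1
  Position 1 ('e'): window [1,1] length 1
  Position 2 ('e'): repeat (last at 1), move window start to 2
  Position 2 ('e'): window [2,2] length 1
  Position 3 ('h'): window [2,3] length 2 -- new best
  Position 4 ('e'): repeat (last at 2), move window start to 3
  Position 4 ('e'): window [3,4] length 2
  Position 5 ('f'): window [3,5] length 3 -- new best
  Position 6 ('f'): repeat (last at 5), move window start to 6
  Position 6 ('f'): window [6,6] length 1
Longest substring with no repeats: "hef" with length 3

3


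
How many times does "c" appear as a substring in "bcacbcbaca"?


Searching for "c" in "bcacbcbaca"
Scanning each position:
  Position 0: "b" => no
  Position 1: "c" => MATCH
  Position 2: "a" => no
  Position 3: "c" => MATCH
  Position 4: "b" => no
  Position 5: "c" => MATCH
  Position 6: "b" => no
  Position 7: "a" => no
  Position 8: "c" => MATCH
  Position 9: "a" => no
Total occurrences: 4

4


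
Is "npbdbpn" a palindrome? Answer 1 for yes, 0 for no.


Input: npbdbpn
Reversed: npbdbpn
  Compare pos 0 ('n') with pos 6 ('n'): match
  Compare pos 1 ('p') with pos 5 ('p'): match
  Compare pos 2 ('b') with pos 4 ('b'): match
Result: palindrome

1


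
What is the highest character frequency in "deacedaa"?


Input: deacedaa
Character counts:
  'a': 3
  'c': 1
  'd': 2
  'e': 2
Maximum frequency: 3

3


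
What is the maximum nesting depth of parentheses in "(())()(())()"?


Input: "(())()(())()"
Tracking depth:
  Position 0 '(': depth becomes 1
  Position 1 '(': depth becomes 2
  Position 2 ')': depth becomes 1
  Position 3 ')': depth becomes 0
  Position 4 '(': depth becomes 1
  Position 5 ')': depth becomes 0
  Position 6 '(': depth becomes 1
  Position 7 '(': depth becomes 2
  Position 8 ')': depth becomes 1
  Position 9 ')': depth becomes 0
  Position 10 '(': depth becomes 1
  Position 11 ')': depth becomes 0
Maximum depth reached: 2

2


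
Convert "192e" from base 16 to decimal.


Input: "192e" in base 16
Positional expansion:
  Digit '1' (value 1) x 16^3 = 4096
  Digit '9' (value 9) x 16^2 = 2304
  Digit '2' (value 2) x 16^1 = 32
  Digit 'e' (value 14) x 16^0 = 14
Sum = 6446

6446


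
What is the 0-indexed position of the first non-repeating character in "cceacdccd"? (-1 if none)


Input: cceacdccd
Character frequencies:
  'a': 1
  'c': 5
  'd': 2
  'e': 1
Scanning left to right for freq == 1:
  Position 0 ('c'): freq=5, skip
  Position 1 ('c'): freq=5, skip
  Position 2 ('e'): unique! => answer = 2

2


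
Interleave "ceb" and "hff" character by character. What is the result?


Interleaving "ceb" and "hff":
  Position 0: 'c' from first, 'h' from second => "ch"
  Position 1: 'e' from first, 'f' from second => "ef"
  Position 2: 'b' from first, 'f' from second => "bf"
Result: chefbf

chefbf


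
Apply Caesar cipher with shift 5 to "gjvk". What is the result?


Caesar cipher: shift "gjvk" by 5
  'g' (pos 6) + 5 = pos 11 = 'l'
  'j' (pos 9) + 5 = pos 14 = 'o'
  'v' (pos 21) + 5 = pos 0 = 'a'
  'k' (pos 10) + 5 = pos 15 = 'p'
Result: loap

loap


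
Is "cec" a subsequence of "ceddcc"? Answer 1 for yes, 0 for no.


Check if "cec" is a subsequence of "ceddcc"
Greedy scan:
  Position 0 ('c'): matches sub[0] = 'c'
  Position 1 ('e'): matches sub[1] = 'e'
  Position 2 ('d'): no match needed
  Position 3 ('d'): no match needed
  Position 4 ('c'): matches sub[2] = 'c'
  Position 5 ('c'): no match needed
All 3 characters matched => is a subsequence

1


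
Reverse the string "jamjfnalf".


Input: jamjfnalf
Reading characters right to left:
  Position 8: 'f'
  Position 7: 'l'
  Position 6: 'a'
  Position 5: 'n'
  Position 4: 'f'
  Position 3: 'j'
  Position 2: 'm'
  Position 1: 'a'
  Position 0: 'j'
Reversed: flanfjmaj

flanfjmaj


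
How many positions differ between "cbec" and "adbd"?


Comparing "cbec" and "adbd" position by position:
  Position 0: 'c' vs 'a' => DIFFER
  Position 1: 'b' vs 'd' => DIFFER
  Position 2: 'e' vs 'b' => DIFFER
  Position 3: 'c' vs 'd' => DIFFER
Positions that differ: 4

4


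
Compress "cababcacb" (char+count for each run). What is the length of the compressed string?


Input: cababcacb
Runs:
  'c' x 1 => "c1"
  'a' x 1 => "a1"
  'b' x 1 => "b1"
  'a' x 1 => "a1"
  'b' x 1 => "b1"
  'c' x 1 => "c1"
  'a' x 1 => "a1"
  'c' x 1 => "c1"
  'b' x 1 => "b1"
Compressed: "c1a1b1a1b1c1a1c1b1"
Compressed length: 18

18


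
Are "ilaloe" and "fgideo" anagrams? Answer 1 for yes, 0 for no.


Strings: "ilaloe", "fgideo"
Sorted first:  aeillo
Sorted second: defgio
Differ at position 0: 'a' vs 'd' => not anagrams

0


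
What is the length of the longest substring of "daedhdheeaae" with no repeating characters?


Input: "daedhdheeaae"
Sliding window (track last position of each char):
  Position 0 ('d'): window [0,0] length 1 -- new best
  Position 1 ('a'): window [0,1] length 2 -- new best
  Position 2 ('e'): window [0,2] length 3 -- new best
  Position 3 ('d'): repeat (last at 0), move window start to 1
  Position 3 ('d'): window [1,3] length 3
  Position 4 ('h'): window [1,4] length 4 -- new best
  Position 5 ('d'): repeat (last at 3), move window start to 4
  Position 5 ('d'): window [4,5] length 2
  Position 6 ('h'): repeat (last at 4), move window start to 5
  Position 6 ('h'): window [5,6] length 2
  Position 7 ('e'): window [5,7] length 3
  Position 8 ('e'): repeat (last at 7), move window start to 8
  Position 8 ('e'): window [8,8] length 1
  Position 9 ('a'): window [8,9] length 2
  Position 10 ('a'): repeat (last at 9), move window start to 10
  Position 10 ('a'): window [10,10] length 1
  Position 11 ('e'): window [10,11] length 2
Longest substring with no repeats: "aedh" with length 4

4


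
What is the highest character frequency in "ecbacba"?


Input: ecbacba
Character counts:
  'a': 2
  'b': 2
  'c': 2
  'e': 1
Maximum frequency: 2

2


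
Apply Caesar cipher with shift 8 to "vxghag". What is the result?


Caesar cipher: shift "vxghag" by 8
  'v' (pos 21) + 8 = pos 3 = 'd'
  'x' (pos 23) + 8 = pos 5 = 'f'
  'g' (pos 6) + 8 = pos 14 = 'o'
  'h' (pos 7) + 8 = pos 15 = 'p'
  'a' (pos 0) + 8 = pos 8 = 'i'
  'g' (pos 6) + 8 = pos 14 = 'o'
Result: dfopio

dfopio


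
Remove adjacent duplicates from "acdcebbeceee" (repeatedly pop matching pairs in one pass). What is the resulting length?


Input: acdcebbeceee
Stack-based adjacent duplicate removal:
  Read 'a': push. Stack: a
  Read 'c': push. Stack: ac
  Read 'd': push. Stack: acd
  Read 'c': push. Stack: acdc
  Read 'e': push. Stack: acdce
  Read 'b': push. Stack: acdceb
  Read 'b': matches stack top 'b' => pop. Stack: acdce
  Read 'e': matches stack top 'e' => pop. Stack: acdc
  Read 'c': matches stack top 'c' => pop. Stack: acd
  Read 'e': push. Stack: acde
  Read 'e': matches stack top 'e' => pop. Stack: acd
  Read 'e': push. Stack: acde
Final stack: "acde" (length 4)

4


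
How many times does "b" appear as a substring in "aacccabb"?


Searching for "b" in "aacccabb"
Scanning each position:
  Position 0: "a" => no
  Position 1: "a" => no
  Position 2: "c" => no
  Position 3: "c" => no
  Position 4: "c" => no
  Position 5: "a" => no
  Position 6: "b" => MATCH
  Position 7: "b" => MATCH
Total occurrences: 2

2


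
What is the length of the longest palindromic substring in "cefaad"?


Input: "cefaad"
Checking substrings for palindromes:
  [3:5] "aa" (len 2) => palindrome
Longest palindromic substring: "aa" with length 2

2


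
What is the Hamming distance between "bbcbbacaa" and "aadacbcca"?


Comparing "bbcbbacaa" and "aadacbcca" position by position:
  Position 0: 'b' vs 'a' => differ
  Position 1: 'b' vs 'a' => differ
  Position 2: 'c' vs 'd' => differ
  Position 3: 'b' vs 'a' => differ
  Position 4: 'b' vs 'c' => differ
  Position 5: 'a' vs 'b' => differ
  Position 6: 'c' vs 'c' => same
  Position 7: 'a' vs 'c' => differ
  Position 8: 'a' vs 'a' => same
Total differences (Hamming distance): 7

7


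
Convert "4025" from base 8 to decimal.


Input: "4025" in base 8
Positional expansion:
  Digit '4' (value 4) x 8^3 = 2048
  Digit '0' (value 0) x 8^2 = 0
  Digit '2' (value 2) x 8^1 = 16
  Digit '5' (value 5) x 8^0 = 5
Sum = 2069

2069


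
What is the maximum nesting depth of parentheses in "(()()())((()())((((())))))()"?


Input: "(()()())((()())((((())))))()"
Tracking depth:
  Position 0 '(': depth becomes 1
  Position 1 '(': depth becomes 2
  Position 2 ')': depth becomes 1
  Position 3 '(': depth becomes 2
  Position 4 ')': depth becomes 1
  Position 5 '(': depth becomes 2
  Position 6 ')': depth becomes 1
  Position 7 ')': depth becomes 0
  Position 8 '(': depth becomes 1
  Position 9 '(': depth becomes 2
  Position 10 '(': depth becomes 3
  Position 11 ')': depth becomes 2
  Position 12 '(': depth becomes 3
  Position 13 ')': depth becomes 2
  Position 14 ')': depth becomes 1
  Position 15 '(': depth becomes 2
  Position 16 '(': depth becomes 3
  Position 17 '(': depth becomes 4
  Position 18 '(': depth becomes 5
  Position 19 '(': depth becomes 6
  Position 20 ')': depth becomes 5
  Position 21 ')': depth becomes 4
  Position 22 ')': depth becomes 3
  Position 23 ')': depth becomes 2
  Position 24 ')': depth becomes 1
  Position 25 ')': depth becomes 0
  Position 26 '(': depth becomes 1
  Position 27 ')': depth becomes 0
Maximum depth reached: 6

6


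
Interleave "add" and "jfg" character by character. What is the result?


Interleaving "add" and "jfg":
  Position 0: 'a' from first, 'j' from second => "aj"
  Position 1: 'd' from first, 'f' from second => "df"
  Position 2: 'd' from first, 'g' from second => "dg"
Result: ajdfdg

ajdfdg


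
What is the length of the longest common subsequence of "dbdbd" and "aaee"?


LCS of "dbdbd" and "aaee"
DP table:
           a    a    e    e
      0    0    0    0    0
  d   0    0    0    0    0
  b   0    0    0    0    0
  d   0    0    0    0    0
  b   0    0    0    0    0
  d   0    0    0    0    0
LCS length = dp[5][4] = 0

0


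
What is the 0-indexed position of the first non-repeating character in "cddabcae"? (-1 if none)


Input: cddabcae
Character frequencies:
  'a': 2
  'b': 1
  'c': 2
  'd': 2
  'e': 1
Scanning left to right for freq == 1:
  Position 0 ('c'): freq=2, skip
  Position 1 ('d'): freq=2, skip
  Position 2 ('d'): freq=2, skip
  Position 3 ('a'): freq=2, skip
  Position 4 ('b'): unique! => answer = 4

4


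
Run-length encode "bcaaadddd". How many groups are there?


Input: bcaaadddd
Scanning for consecutive runs:
  Group 1: 'b' x 1 (positions 0-0)
  Group 2: 'c' x 1 (positions 1-1)
  Group 3: 'a' x 3 (positions 2-4)
  Group 4: 'd' x 4 (positions 5-8)
Total groups: 4

4


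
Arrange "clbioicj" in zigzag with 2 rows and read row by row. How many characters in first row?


Zigzag "clbioicj" into 2 rows:
Placing characters:
  'c' => row 0
  'l' => row 1
  'b' => row 0
  'i' => row 1
  'o' => row 0
  'i' => row 1
  'c' => row 0
  'j' => row 1
Rows:
  Row 0: "cboc"
  Row 1: "liij"
First row length: 4

4


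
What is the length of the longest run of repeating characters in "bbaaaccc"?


Input: "bbaaaccc"
Scanning for longest run:
  Position 1 ('b'): continues run of 'b', length=2
  Position 2 ('a'): new char, reset run to 1
  Position 3 ('a'): continues run of 'a', length=2
  Position 4 ('a'): continues run of 'a', length=3
  Position 5 ('c'): new char, reset run to 1
  Position 6 ('c'): continues run of 'c', length=2
  Position 7 ('c'): continues run of 'c', length=3
Longest run: 'a' with length 3

3


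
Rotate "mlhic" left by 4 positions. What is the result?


Input: "mlhic", rotate left by 4
First 4 characters: "mlhi"
Remaining characters: "c"
Concatenate remaining + first: "c" + "mlhi" = "cmlhi"

cmlhi


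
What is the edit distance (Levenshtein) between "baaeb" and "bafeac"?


Computing edit distance: "baaeb" -> "bafeac"
DP table:
           b    a    f    e    a    c
      0    1    2    3    4    5    6
  b   1    0    1    2    3    4    5
  a   2    1    0    1    2    3    4
  a   3    2    1    1    2    2    3
  e   4    3    2    2    1    2    3
  b   5    4    3    3    2    2    3
Edit distance = dp[5][6] = 3

3


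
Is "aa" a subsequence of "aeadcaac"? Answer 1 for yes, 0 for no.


Check if "aa" is a subsequence of "aeadcaac"
Greedy scan:
  Position 0 ('a'): matches sub[0] = 'a'
  Position 1 ('e'): no match needed
  Position 2 ('a'): matches sub[1] = 'a'
  Position 3 ('d'): no match needed
  Position 4 ('c'): no match needed
  Position 5 ('a'): no match needed
  Position 6 ('a'): no match needed
  Position 7 ('c'): no match needed
All 2 characters matched => is a subsequence

1


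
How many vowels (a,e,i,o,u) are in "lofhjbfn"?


Input: lofhjbfn
Checking each character:
  'l' at position 0: consonant
  'o' at position 1: vowel (running total: 1)
  'f' at position 2: consonant
  'h' at position 3: consonant
  'j' at position 4: consonant
  'b' at position 5: consonant
  'f' at position 6: consonant
  'n' at position 7: consonant
Total vowels: 1

1


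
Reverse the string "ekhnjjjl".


Input: ekhnjjjl
Reading characters right to left:
  Position 7: 'l'
  Position 6: 'j'
  Position 5: 'j'
  Position 4: 'j'
  Position 3: 'n'
  Position 2: 'h'
  Position 1: 'k'
  Position 0: 'e'
Reversed: ljjjnhke

ljjjnhke


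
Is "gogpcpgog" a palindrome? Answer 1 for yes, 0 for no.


Input: gogpcpgog
Reversed: gogpcpgog
  Compare pos 0 ('g') with pos 8 ('g'): match
  Compare pos 1 ('o') with pos 7 ('o'): match
  Compare pos 2 ('g') with pos 6 ('g'): match
  Compare pos 3 ('p') with pos 5 ('p'): match
Result: palindrome

1


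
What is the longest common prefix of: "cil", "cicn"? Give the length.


Words: cil, cicn
  Position 0: all 'c' => match
  Position 1: all 'i' => match
  Position 2: ('l', 'c') => mismatch, stop
LCP = "ci" (length 2)

2


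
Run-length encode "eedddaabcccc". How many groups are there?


Input: eedddaabcccc
Scanning for consecutive runs:
  Group 1: 'e' x 2 (positions 0-1)
  Group 2: 'd' x 3 (positions 2-4)
  Group 3: 'a' x 2 (positions 5-6)
  Group 4: 'b' x 1 (positions 7-7)
  Group 5: 'c' x 4 (positions 8-11)
Total groups: 5

5


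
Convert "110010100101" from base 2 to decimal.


Input: "110010100101" in base 2
Positional expansion:
  Digit '1' (value 1) x 2^11 = 2048
  Digit '1' (value 1) x 2^10 = 1024
  Digit '0' (value 0) x 2^9 = 0
  Digit '0' (value 0) x 2^8 = 0
  Digit '1' (value 1) x 2^7 = 128
  Digit '0' (value 0) x 2^6 = 0
  Digit '1' (value 1) x 2^5 = 32
  Digit '0' (value 0) x 2^4 = 0
  Digit '0' (value 0) x 2^3 = 0
  Digit '1' (value 1) x 2^2 = 4
  Digit '0' (value 0) x 2^1 = 0
  Digit '1' (value 1) x 2^0 = 1
Sum = 3237

3237


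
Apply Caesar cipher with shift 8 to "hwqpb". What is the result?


Caesar cipher: shift "hwqpb" by 8
  'h' (pos 7) + 8 = pos 15 = 'p'
  'w' (pos 22) + 8 = pos 4 = 'e'
  'q' (pos 16) + 8 = pos 24 = 'y'
  'p' (pos 15) + 8 = pos 23 = 'x'
  'b' (pos 1) + 8 = pos 9 = 'j'
Result: peyxj

peyxj


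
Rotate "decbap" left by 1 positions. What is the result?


Input: "decbap", rotate left by 1
First 1 characters: "d"
Remaining characters: "ecbap"
Concatenate remaining + first: "ecbap" + "d" = "ecbapd"

ecbapd


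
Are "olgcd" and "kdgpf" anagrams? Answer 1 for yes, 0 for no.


Strings: "olgcd", "kdgpf"
Sorted first:  cdglo
Sorted second: dfgkp
Differ at position 0: 'c' vs 'd' => not anagrams

0


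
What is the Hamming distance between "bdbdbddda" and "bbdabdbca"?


Comparing "bdbdbddda" and "bbdabdbca" position by position:
  Position 0: 'b' vs 'b' => same
  Position 1: 'd' vs 'b' => differ
  Position 2: 'b' vs 'd' => differ
  Position 3: 'd' vs 'a' => differ
  Position 4: 'b' vs 'b' => same
  Position 5: 'd' vs 'd' => same
  Position 6: 'd' vs 'b' => differ
  Position 7: 'd' vs 'c' => differ
  Position 8: 'a' vs 'a' => same
Total differences (Hamming distance): 5

5


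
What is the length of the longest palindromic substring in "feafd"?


Input: "feafd"
Checking substrings for palindromes:
  No multi-char palindromic substrings found
Longest palindromic substring: "f" with length 1

1


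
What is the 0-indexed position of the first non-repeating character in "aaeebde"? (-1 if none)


Input: aaeebde
Character frequencies:
  'a': 2
  'b': 1
  'd': 1
  'e': 3
Scanning left to right for freq == 1:
  Position 0 ('a'): freq=2, skip
  Position 1 ('a'): freq=2, skip
  Position 2 ('e'): freq=3, skip
  Position 3 ('e'): freq=3, skip
  Position 4 ('b'): unique! => answer = 4

4


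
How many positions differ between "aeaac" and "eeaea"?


Comparing "aeaac" and "eeaea" position by position:
  Position 0: 'a' vs 'e' => DIFFER
  Position 1: 'e' vs 'e' => same
  Position 2: 'a' vs 'a' => same
  Position 3: 'a' vs 'e' => DIFFER
  Position 4: 'c' vs 'a' => DIFFER
Positions that differ: 3

3


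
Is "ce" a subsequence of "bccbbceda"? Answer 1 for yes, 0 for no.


Check if "ce" is a subsequence of "bccbbceda"
Greedy scan:
  Position 0 ('b'): no match needed
  Position 1 ('c'): matches sub[0] = 'c'
  Position 2 ('c'): no match needed
  Position 3 ('b'): no match needed
  Position 4 ('b'): no match needed
  Position 5 ('c'): no match needed
  Position 6 ('e'): matches sub[1] = 'e'
  Position 7 ('d'): no match needed
  Position 8 ('a'): no match needed
All 2 characters matched => is a subsequence

1


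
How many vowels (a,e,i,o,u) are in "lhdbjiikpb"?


Input: lhdbjiikpb
Checking each character:
  'l' at position 0: consonant
  'h' at position 1: consonant
  'd' at position 2: consonant
  'b' at position 3: consonant
  'j' at position 4: consonant
  'i' at position 5: vowel (running total: 1)
  'i' at position 6: vowel (running total: 2)
  'k' at position 7: consonant
  'p' at position 8: consonant
  'b' at position 9: consonant
Total vowels: 2

2


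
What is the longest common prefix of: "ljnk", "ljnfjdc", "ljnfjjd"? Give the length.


Words: ljnk, ljnfjdc, ljnfjjd
  Position 0: all 'l' => match
  Position 1: all 'j' => match
  Position 2: all 'n' => match
  Position 3: ('k', 'f', 'f') => mismatch, stop
LCP = "ljn" (length 3)

3


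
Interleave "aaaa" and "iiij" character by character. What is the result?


Interleaving "aaaa" and "iiij":
  Position 0: 'a' from first, 'i' from second => "ai"
  Position 1: 'a' from first, 'i' from second => "ai"
  Position 2: 'a' from first, 'i' from second => "ai"
  Position 3: 'a' from first, 'j' from second => "aj"
Result: aiaiaiaj

aiaiaiaj


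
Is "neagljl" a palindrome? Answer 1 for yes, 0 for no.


Input: neagljl
Reversed: ljlgaen
  Compare pos 0 ('n') with pos 6 ('l'): MISMATCH
  Compare pos 1 ('e') with pos 5 ('j'): MISMATCH
  Compare pos 2 ('a') with pos 4 ('l'): MISMATCH
Result: not a palindrome

0


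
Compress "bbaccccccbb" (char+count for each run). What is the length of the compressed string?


Input: bbaccccccbb
Runs:
  'b' x 2 => "b2"
  'a' x 1 => "a1"
  'c' x 6 => "c6"
  'b' x 2 => "b2"
Compressed: "b2a1c6b2"
Compressed length: 8

8


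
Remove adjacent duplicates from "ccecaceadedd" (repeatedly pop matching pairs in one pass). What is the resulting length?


Input: ccecaceadedd
Stack-based adjacent duplicate removal:
  Read 'c': push. Stack: c
  Read 'c': matches stack top 'c' => pop. Stack: (empty)
  Read 'e': push. Stack: e
  Read 'c': push. Stack: ec
  Read 'a': push. Stack: eca
  Read 'c': push. Stack: ecac
  Read 'e': push. Stack: ecace
  Read 'a': push. Stack: ecacea
  Read 'd': push. Stack: ecacead
  Read 'e': push. Stack: ecaceade
  Read 'd': push. Stack: ecaceaded
  Read 'd': matches stack top 'd' => pop. Stack: ecaceade
Final stack: "ecaceade" (length 8)

8


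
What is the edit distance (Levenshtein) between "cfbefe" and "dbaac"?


Computing edit distance: "cfbefe" -> "dbaac"
DP table:
           d    b    a    a    c
      0    1    2    3    4    5
  c   1    1    2    3    4    4
  f   2    2    2    3    4    5
  b   3    3    2    3    4    5
  e   4    4    3    3    4    5
  f   5    5    4    4    4    5
  e   6    6    5    5    5    5
Edit distance = dp[6][5] = 5

5


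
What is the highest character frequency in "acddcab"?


Input: acddcab
Character counts:
  'a': 2
  'b': 1
  'c': 2
  'd': 2
Maximum frequency: 2

2


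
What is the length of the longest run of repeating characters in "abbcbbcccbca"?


Input: "abbcbbcccbca"
Scanning for longest run:
  Position 1 ('b'): new char, reset run to 1
  Position 2 ('b'): continues run of 'b', length=2
  Position 3 ('c'): new char, reset run to 1
  Position 4 ('b'): new char, reset run to 1
  Position 5 ('b'): continues run of 'b', length=2
  Position 6 ('c'): new char, reset run to 1
  Position 7 ('c'): continues run of 'c', length=2
  Position 8 ('c'): continues run of 'c', length=3
  Position 9 ('b'): new char, reset run to 1
  Position 10 ('c'): new char, reset run to 1
  Position 11 ('a'): new char, reset run to 1
Longest run: 'c' with length 3

3


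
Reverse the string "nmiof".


Input: nmiof
Reading characters right to left:
  Position 4: 'f'
  Position 3: 'o'
  Position 2: 'i'
  Position 1: 'm'
  Position 0: 'n'
Reversed: foimn

foimn


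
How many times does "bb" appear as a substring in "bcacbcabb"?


Searching for "bb" in "bcacbcabb"
Scanning each position:
  Position 0: "bc" => no
  Position 1: "ca" => no
  Position 2: "ac" => no
  Position 3: "cb" => no
  Position 4: "bc" => no
  Position 5: "ca" => no
  Position 6: "ab" => no
  Position 7: "bb" => MATCH
Total occurrences: 1

1


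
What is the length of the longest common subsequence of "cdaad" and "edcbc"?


LCS of "cdaad" and "edcbc"
DP table:
           e    d    c    b    c
      0    0    0    0    0    0
  c   0    0    0    1    1    1
  d   0    0    1    1    1    1
  a   0    0    1    1    1    1
  a   0    0    1    1    1    1
  d   0    0    1    1    1    1
LCS length = dp[5][5] = 1

1


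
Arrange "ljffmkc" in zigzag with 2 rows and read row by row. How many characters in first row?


Zigzag "ljffmkc" into 2 rows:
Placing characters:
  'l' => row 0
  'j' => row 1
  'f' => row 0
  'f' => row 1
  'm' => row 0
  'k' => row 1
  'c' => row 0
Rows:
  Row 0: "lfmc"
  Row 1: "jfk"
First row length: 4

4


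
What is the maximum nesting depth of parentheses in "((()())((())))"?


Input: "((()())((())))"
Tracking depth:
  Position 0 '(': depth becomes 1
  Position 1 '(': depth becomes 2
  Position 2 '(': depth becomes 3
  Position 3 ')': depth becomes 2
  Position 4 '(': depth becomes 3
  Position 5 ')': depth becomes 2
  Position 6 ')': depth becomes 1
  Position 7 '(': depth becomes 2
  Position 8 '(': depth becomes 3
  Position 9 '(': depth becomes 4
  Position 10 ')': depth becomes 3
  Position 11 ')': depth becomes 2
  Position 12 ')': depth becomes 1
  Position 13 ')': depth becomes 0
Maximum depth reached: 4

4


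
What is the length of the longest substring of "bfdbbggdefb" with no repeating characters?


Input: "bfdbbggdefb"
Sliding window (track last position of each char):
  Position 0 ('b'): window [0,0] length 1 -- new best
  Position 1 ('f'): window [0,1] length 2 -- new best
  Position 2 ('d'): window [0,2] length 3 -- new best
  Position 3 ('b'): repeat (last at 0), move window start to 1
  Position 3 ('b'): window [1,3] length 3
  Position 4 ('b'): repeat (last at 3), move window start to 4
  Position 4 ('b'): window [4,4] length 1
  Position 5 ('g'): window [4,5] length 2
  Position 6 ('g'): repeat (last at 5), move window start to 6
  Position 6 ('g'): window [6,6] length 1
  Position 7 ('d'): window [6,7] length 2
  Position 8 ('e'): window [6,8] length 3
  Position 9 ('f'): window [6,9] length 4 -- new best
  Position 10 ('b'): window [6,10] length 5 -- new best
Longest substring with no repeats: "gdefb" with length 5

5


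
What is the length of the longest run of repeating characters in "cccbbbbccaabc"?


Input: "cccbbbbccaabc"
Scanning for longest run:
  Position 1 ('c'): continues run of 'c', length=2
  Position 2 ('c'): continues run of 'c', length=3
  Position 3 ('b'): new char, reset run to 1
  Position 4 ('b'): continues run of 'b', length=2
  Position 5 ('b'): continues run of 'b', length=3
  Position 6 ('b'): continues run of 'b', length=4
  Position 7 ('c'): new char, reset run to 1
  Position 8 ('c'): continues run of 'c', length=2
  Position 9 ('a'): new char, reset run to 1
  Position 10 ('a'): continues run of 'a', length=2
  Position 11 ('b'): new char, reset run to 1
  Position 12 ('c'): new char, reset run to 1
Longest run: 'b' with length 4

4


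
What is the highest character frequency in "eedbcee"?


Input: eedbcee
Character counts:
  'b': 1
  'c': 1
  'd': 1
  'e': 4
Maximum frequency: 4

4


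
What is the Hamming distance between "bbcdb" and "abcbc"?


Comparing "bbcdb" and "abcbc" position by position:
  Position 0: 'b' vs 'a' => differ
  Position 1: 'b' vs 'b' => same
  Position 2: 'c' vs 'c' => same
  Position 3: 'd' vs 'b' => differ
  Position 4: 'b' vs 'c' => differ
Total differences (Hamming distance): 3

3


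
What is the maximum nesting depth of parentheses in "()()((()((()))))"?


Input: "()()((()((()))))"
Tracking depth:
  Position 0 '(': depth becomes 1
  Position 1 ')': depth becomes 0
  Position 2 '(': depth becomes 1
  Position 3 ')': depth becomes 0
  Position 4 '(': depth becomes 1
  Position 5 '(': depth becomes 2
  Position 6 '(': depth becomes 3
  Position 7 ')': depth becomes 2
  Position 8 '(': depth becomes 3
  Position 9 '(': depth becomes 4
  Position 10 '(': depth becomes 5
  Position 11 ')': depth becomes 4
  Position 12 ')': depth becomes 3
  Position 13 ')': depth becomes 2
  Position 14 ')': depth becomes 1
  Position 15 ')': depth becomes 0
Maximum depth reached: 5

5


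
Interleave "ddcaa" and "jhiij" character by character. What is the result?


Interleaving "ddcaa" and "jhiij":
  Position 0: 'd' from first, 'j' from second => "dj"
  Position 1: 'd' from first, 'h' from second => "dh"
  Position 2: 'c' from first, 'i' from second => "ci"
  Position 3: 'a' from first, 'i' from second => "ai"
  Position 4: 'a' from first, 'j' from second => "aj"
Result: djdhciaiaj

djdhciaiaj


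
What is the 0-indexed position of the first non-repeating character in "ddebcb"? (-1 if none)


Input: ddebcb
Character frequencies:
  'b': 2
  'c': 1
  'd': 2
  'e': 1
Scanning left to right for freq == 1:
  Position 0 ('d'): freq=2, skip
  Position 1 ('d'): freq=2, skip
  Position 2 ('e'): unique! => answer = 2

2


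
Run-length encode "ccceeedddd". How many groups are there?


Input: ccceeedddd
Scanning for consecutive runs:
  Group 1: 'c' x 3 (positions 0-2)
  Group 2: 'e' x 3 (positions 3-5)
  Group 3: 'd' x 4 (positions 6-9)
Total groups: 3

3


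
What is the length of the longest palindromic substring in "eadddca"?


Input: "eadddca"
Checking substrings for palindromes:
  [2:5] "ddd" (len 3) => palindrome
  [2:4] "dd" (len 2) => palindrome
  [3:5] "dd" (len 2) => palindrome
Longest palindromic substring: "ddd" with length 3

3


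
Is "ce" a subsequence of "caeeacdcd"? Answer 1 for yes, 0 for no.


Check if "ce" is a subsequence of "caeeacdcd"
Greedy scan:
  Position 0 ('c'): matches sub[0] = 'c'
  Position 1 ('a'): no match needed
  Position 2 ('e'): matches sub[1] = 'e'
  Position 3 ('e'): no match needed
  Position 4 ('a'): no match needed
  Position 5 ('c'): no match needed
  Position 6 ('d'): no match needed
  Position 7 ('c'): no match needed
  Position 8 ('d'): no match needed
All 2 characters matched => is a subsequence

1
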